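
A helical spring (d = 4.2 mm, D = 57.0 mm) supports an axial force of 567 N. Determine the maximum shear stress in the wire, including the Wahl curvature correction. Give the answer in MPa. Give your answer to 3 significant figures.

Spring index C = D/d = 57.0/4.2 = 13.5714
K_W = (4C−1)/(4C−4) + 0.615/C = 53.286/50.286 + 0.0453 = 1.1050
τ₀ = 8FD/(πd³) = 8·567·57.0/(π·4.2³) = 258552/232.75 = 1110.8 MPa
τ_max = K·τ₀ = 1.1050 × 1110.8 = 1227.4 MPa

1230 MPa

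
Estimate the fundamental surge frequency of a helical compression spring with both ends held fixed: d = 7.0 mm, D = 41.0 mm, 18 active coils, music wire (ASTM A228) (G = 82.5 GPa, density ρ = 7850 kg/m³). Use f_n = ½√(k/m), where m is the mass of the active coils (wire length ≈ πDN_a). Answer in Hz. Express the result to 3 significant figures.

k = Gd⁴/(8D³N_a) = (82.5×10³)(7.0⁴)/(8·41.0³·18) = 19.959 N/mm = 19959 N/m
Wire length L = πDN_a = π·41.0·18 = 2318.5 mm
m = ρ·(πd²/4)·L = 7850 × 38.485×10⁻⁶ m² × 2.3185 m = 0.70043 kg
f_n = ½√(k/m) = 0.5·√(19959/0.70043) = 0.5·√(28495) = 84.402 Hz

84.4 Hz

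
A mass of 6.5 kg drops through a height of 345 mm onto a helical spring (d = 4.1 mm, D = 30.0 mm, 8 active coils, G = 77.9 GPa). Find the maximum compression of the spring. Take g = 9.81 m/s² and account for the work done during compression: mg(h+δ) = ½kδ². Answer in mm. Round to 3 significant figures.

k = Gd⁴/(8D³N_a) = (77.9×10³)(4.1⁴)/(8·30.0³·8) = 12.739 N/mm
W = mg = 6.5 × 9.81 = 63.765 N
½kδ² − Wδ − Wh = 0 → δ = (W + √(W² + 2kWh))/k
δ = (63.765 + √(4066 + 560481))/12.739 = (63.765 + 751.36)/12.739 = 63.988 mm

64.0 mm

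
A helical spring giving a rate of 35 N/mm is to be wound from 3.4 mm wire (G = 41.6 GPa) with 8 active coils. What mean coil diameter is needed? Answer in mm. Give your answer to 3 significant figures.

D = (Gd⁴/(8N_a·k))^(1/3) = (41.6×10³·3.4⁴/(8·8·35))^(1/3)
  = (2481.77)^(1/3) = 13.5390 mm

13.5 mm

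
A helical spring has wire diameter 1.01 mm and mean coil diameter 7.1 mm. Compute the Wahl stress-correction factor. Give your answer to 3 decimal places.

1.212

C = D/d = 7.1/1.01 = 7.0297
K_W = (4C−1)/(4C−4) + 0.615/C = 27.119/24.119 + 0.0875 = 1.2119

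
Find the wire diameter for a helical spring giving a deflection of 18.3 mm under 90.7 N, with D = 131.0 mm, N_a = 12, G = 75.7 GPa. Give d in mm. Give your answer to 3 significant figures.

Required rate k = F/δ = 90.7/18.3 = 4.9563 N/mm
d = (8D³N_a·k / G)^(1/4) = (8·131.0³·12·4.9563 / (75.7×10³))^0.25
  = (14130)^0.25 = 10.9028 mm

10.9 mm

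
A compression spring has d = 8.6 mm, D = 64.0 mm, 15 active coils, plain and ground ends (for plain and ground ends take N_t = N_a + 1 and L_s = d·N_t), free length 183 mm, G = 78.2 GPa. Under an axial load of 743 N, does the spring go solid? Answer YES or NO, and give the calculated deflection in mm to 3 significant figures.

k = Gd⁴/(8D³N_a) = (78.2×10³)(8.6⁴)/(8·64.0³·15) = 13.598 N/mm
N_t = 16; L_s = 8.6·16 = 137.6 mm; δ_solid = L₀ − L_s = 183 − 137.6 = 45.4 mm
δ = F/k = 743/13.598 = 54.64 mm
δ ≥ δ_solid → spring goes solid

YES, δ = 54.6 mm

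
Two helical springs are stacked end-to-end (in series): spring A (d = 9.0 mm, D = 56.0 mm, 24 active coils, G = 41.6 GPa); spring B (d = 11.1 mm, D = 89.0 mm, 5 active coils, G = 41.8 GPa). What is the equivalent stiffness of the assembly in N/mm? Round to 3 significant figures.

5.95 N/mm

k_A = Gd⁴/(8D³N_a) = (41.6×10³)(9.0⁴)/(8·56.0³·24) = 8.0946 N/mm
k_B = Gd⁴/(8D³N_a) = (41.8×10³)(11.1⁴)/(8·89.0³·5) = 22.503 N/mm
Series: 1/k_eq = 1/8.0946 + 1/22.503 = 0.16798; k_eq = 5.9532 N/mm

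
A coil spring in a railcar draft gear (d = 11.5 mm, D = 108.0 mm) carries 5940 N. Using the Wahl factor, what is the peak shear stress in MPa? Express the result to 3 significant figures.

1240 MPa

Spring index C = D/d = 108.0/11.5 = 9.3913
K_W = (4C−1)/(4C−4) + 0.615/C = 36.565/33.565 + 0.0655 = 1.1549
τ₀ = 8FD/(πd³) = 8·5940·108.0/(π·11.5³) = 5.13216e+06/4778 = 1074.1 MPa
τ_max = K·τ₀ = 1.1549 × 1074.1 = 1240.5 MPa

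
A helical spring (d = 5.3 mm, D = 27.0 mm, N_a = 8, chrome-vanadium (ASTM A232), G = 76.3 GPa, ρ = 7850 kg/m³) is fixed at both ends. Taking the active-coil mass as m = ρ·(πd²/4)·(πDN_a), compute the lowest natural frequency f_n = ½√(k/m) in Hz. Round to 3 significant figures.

319 Hz

k = Gd⁴/(8D³N_a) = (76.3×10³)(5.3⁴)/(8·27.0³·8) = 47.792 N/mm = 47792 N/m
Wire length L = πDN_a = π·27.0·8 = 678.58 mm
m = ρ·(πd²/4)·L = 7850 × 22.062×10⁻⁶ m² × 0.67858 m = 0.11752 kg
f_n = ½√(k/m) = 0.5·√(47792/0.11752) = 0.5·√(4.0667e+05) = 318.85 Hz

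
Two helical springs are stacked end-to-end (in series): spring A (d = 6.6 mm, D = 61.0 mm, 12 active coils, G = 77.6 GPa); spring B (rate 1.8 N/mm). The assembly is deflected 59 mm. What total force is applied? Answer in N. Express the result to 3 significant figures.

83.9 N

k_A = Gd⁴/(8D³N_a) = (77.6×10³)(6.6⁴)/(8·61.0³·12) = 6.7574 N/mm
Series: 1/k_eq = 1/6.7574 + 1/1.8 = 0.70354; k_eq = 1.4214 N/mm
F = k_eq·δ = 1.4214·59 = 83.861 N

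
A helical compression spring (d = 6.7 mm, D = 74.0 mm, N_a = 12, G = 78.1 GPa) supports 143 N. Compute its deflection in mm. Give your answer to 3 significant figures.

35.3 mm

k = Gd⁴/(8D³N_a) = (78.1×10³)(6.7⁴)/(8·74.0³·12) = 4.0456 N/mm
δ = F/k = 143 / 4.0456 = 35.347 mm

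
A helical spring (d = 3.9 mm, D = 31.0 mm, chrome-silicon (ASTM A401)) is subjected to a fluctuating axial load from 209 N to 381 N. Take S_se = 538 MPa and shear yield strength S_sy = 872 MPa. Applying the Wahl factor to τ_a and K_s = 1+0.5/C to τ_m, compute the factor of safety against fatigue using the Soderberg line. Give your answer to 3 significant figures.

1.37

C = D/d = 31.0/3.9 = 7.9487; K_W = (4C−1)/(4C−4)+0.615/C = 1.1853; K_s = 1+0.5/C = 1.0629
F_a = (F_max−F_min)/2 = 86 N; F_m = (F_max+F_min)/2 = 295 N
τ_a = K_W·8F_aD/(πd³) = 1.1853 × 114.45 = 135.66 MPa
τ_m = K_s·8F_mD/(πd³) = 1.0629 × 392.58 = 417.28 MPa
Soderberg: 1/n_f = τ_a/S_se + τ_m/S_sy = 135.66/538 + 417.28/872 = 0.25215 + 0.47853 = 0.73068
n_f = 1/0.73068 = 1.369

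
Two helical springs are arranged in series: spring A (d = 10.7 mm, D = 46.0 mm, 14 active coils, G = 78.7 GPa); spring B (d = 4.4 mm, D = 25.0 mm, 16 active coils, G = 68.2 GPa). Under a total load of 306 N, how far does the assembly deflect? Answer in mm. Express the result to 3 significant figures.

27.2 mm

k_A = Gd⁴/(8D³N_a) = (78.7×10³)(10.7⁴)/(8·46.0³·14) = 94.628 N/mm
k_B = Gd⁴/(8D³N_a) = (68.2×10³)(4.4⁴)/(8·25.0³·16) = 12.781 N/mm
Series: 1/k_eq = 1/94.628 + 1/12.781 = 0.088809; k_eq = 11.26 N/mm
δ = F/k_eq = 306/11.26 = 27.175 mm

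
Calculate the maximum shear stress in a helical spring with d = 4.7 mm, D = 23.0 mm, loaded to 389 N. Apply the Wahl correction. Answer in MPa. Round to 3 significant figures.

289 MPa

Spring index C = D/d = 23.0/4.7 = 4.8936
K_W = (4C−1)/(4C−4) + 0.615/C = 18.574/15.574 + 0.1257 = 1.3183
τ₀ = 8FD/(πd³) = 8·389·23.0/(π·4.7³) = 71576/326.17 = 219.44 MPa
τ_max = K·τ₀ = 1.3183 × 219.44 = 289.29 MPa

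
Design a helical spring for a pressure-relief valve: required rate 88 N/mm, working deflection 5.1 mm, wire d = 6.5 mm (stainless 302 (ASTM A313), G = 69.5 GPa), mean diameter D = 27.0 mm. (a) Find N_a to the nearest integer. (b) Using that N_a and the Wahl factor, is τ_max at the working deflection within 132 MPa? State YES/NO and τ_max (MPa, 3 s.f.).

(a) 9 coils; (b) NO, τ_max = 155 MPa

N_a = Gd⁴/(8D³k) = (69.5×10³)(6.5⁴)/(8·27.0³·88) = 8.953 → N_a = 9
Actual rate k = Gd⁴/(8D³·9) = 87.542 N/mm
Working load F = kδ = 87.542·5.1 = 446.46 N
C = 27.0/6.5 = 4.1538; K_W = (4C−1)/(4C−4)+0.615/C = 1.3859
τ_max = K_W·8FD/(πd³) = 1.3859·111.78 = 154.91 MPa
τ_max > 132 MPa → exceeds allowable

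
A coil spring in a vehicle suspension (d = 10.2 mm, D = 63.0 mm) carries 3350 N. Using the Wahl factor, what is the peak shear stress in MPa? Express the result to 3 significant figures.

630 MPa

Spring index C = D/d = 63.0/10.2 = 6.1765
K_W = (4C−1)/(4C−4) + 0.615/C = 23.706/20.706 + 0.0996 = 1.2445
τ₀ = 8FD/(πd³) = 8·3350·63.0/(π·10.2³) = 1.6884e+06/3333.9 = 506.44 MPa
τ_max = K·τ₀ = 1.2445 × 506.44 = 630.24 MPa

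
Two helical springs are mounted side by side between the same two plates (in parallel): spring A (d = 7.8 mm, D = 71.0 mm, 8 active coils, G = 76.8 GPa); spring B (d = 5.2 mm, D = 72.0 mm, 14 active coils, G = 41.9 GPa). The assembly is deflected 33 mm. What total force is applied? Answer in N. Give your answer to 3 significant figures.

434 N

k_A = Gd⁴/(8D³N_a) = (76.8×10³)(7.8⁴)/(8·71.0³·8) = 12.41 N/mm
k_B = Gd⁴/(8D³N_a) = (41.9×10³)(5.2⁴)/(8·72.0³·14) = 0.73284 N/mm
Parallel: k_eq = 12.41 + 0.73284 = 13.143 N/mm
F = k_eq·δ = 13.143·33 = 433.73 N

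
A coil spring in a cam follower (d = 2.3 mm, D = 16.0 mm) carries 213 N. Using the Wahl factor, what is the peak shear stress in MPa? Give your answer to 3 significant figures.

866 MPa

Spring index C = D/d = 16.0/2.3 = 6.9565
K_W = (4C−1)/(4C−4) + 0.615/C = 26.826/23.826 + 0.0884 = 1.2143
τ₀ = 8FD/(πd³) = 8·213·16.0/(π·2.3³) = 27264/38.224 = 713.27 MPa
τ_max = K·τ₀ = 1.2143 × 713.27 = 866.14 MPa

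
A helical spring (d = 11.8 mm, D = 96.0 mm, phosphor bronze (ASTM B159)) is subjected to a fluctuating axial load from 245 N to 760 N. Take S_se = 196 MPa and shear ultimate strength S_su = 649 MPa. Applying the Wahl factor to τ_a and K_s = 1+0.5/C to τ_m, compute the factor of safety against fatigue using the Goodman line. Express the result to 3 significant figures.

2.83

C = D/d = 96.0/11.8 = 8.1356; K_W = (4C−1)/(4C−4)+0.615/C = 1.1807; K_s = 1+0.5/C = 1.0615
F_a = (F_max−F_min)/2 = 257.5 N; F_m = (F_max+F_min)/2 = 502.5 N
τ_a = K_W·8F_aD/(πd³) = 1.1807 × 38.313 = 45.236 MPa
τ_m = K_s·8F_mD/(πd³) = 1.0615 × 74.766 = 79.36 MPa
Goodman: 1/n_f = τ_a/S_se + τ_m/S_su = 45.236/196 + 79.36/649 = 0.23079 + 0.12228 = 0.35308
n_f = 1/0.35308 = 2.832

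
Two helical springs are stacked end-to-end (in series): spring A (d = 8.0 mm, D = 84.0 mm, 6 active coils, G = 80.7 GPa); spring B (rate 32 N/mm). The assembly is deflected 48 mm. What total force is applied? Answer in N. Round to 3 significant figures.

409 N

k_A = Gd⁴/(8D³N_a) = (80.7×10³)(8.0⁴)/(8·84.0³·6) = 11.619 N/mm
Series: 1/k_eq = 1/11.619 + 1/32 = 0.11732; k_eq = 8.5238 N/mm
F = k_eq·δ = 8.5238·48 = 409.14 N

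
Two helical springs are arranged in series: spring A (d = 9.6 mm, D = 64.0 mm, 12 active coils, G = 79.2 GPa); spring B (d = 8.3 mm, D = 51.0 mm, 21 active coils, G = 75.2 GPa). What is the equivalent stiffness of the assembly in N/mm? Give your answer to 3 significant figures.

10.0 N/mm

k_A = Gd⁴/(8D³N_a) = (79.2×10³)(9.6⁴)/(8·64.0³·12) = 26.73 N/mm
k_B = Gd⁴/(8D³N_a) = (75.2×10³)(8.3⁴)/(8·51.0³·21) = 16.014 N/mm
Series: 1/k_eq = 1/26.73 + 1/16.014 = 0.099855; k_eq = 10.015 N/mm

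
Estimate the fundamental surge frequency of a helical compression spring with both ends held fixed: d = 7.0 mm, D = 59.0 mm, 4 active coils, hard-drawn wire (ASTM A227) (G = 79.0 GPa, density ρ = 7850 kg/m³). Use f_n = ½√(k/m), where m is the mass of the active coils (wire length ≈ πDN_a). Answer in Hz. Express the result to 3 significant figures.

179 Hz

k = Gd⁴/(8D³N_a) = (79.0×10³)(7.0⁴)/(8·59.0³·4) = 28.861 N/mm = 28861 N/m
Wire length L = πDN_a = π·59.0·4 = 741.42 mm
m = ρ·(πd²/4)·L = 7850 × 38.485×10⁻⁶ m² × 0.74142 m = 0.22398 kg
f_n = ½√(k/m) = 0.5·√(28861/0.22398) = 0.5·√(1.2885e+05) = 179.48 Hz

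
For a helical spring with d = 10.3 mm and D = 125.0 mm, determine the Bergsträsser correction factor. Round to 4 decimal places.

C = D/d = 125.0/10.3 = 12.1359
K_B = (4C+2)/(4C−3) = 50.544/45.544 = 1.1098

1.1098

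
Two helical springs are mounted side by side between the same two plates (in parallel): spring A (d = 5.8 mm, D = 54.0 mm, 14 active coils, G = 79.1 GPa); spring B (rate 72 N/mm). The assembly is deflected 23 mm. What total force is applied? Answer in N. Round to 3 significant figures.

k_A = Gd⁴/(8D³N_a) = (79.1×10³)(5.8⁴)/(8·54.0³·14) = 5.0756 N/mm
Parallel: k_eq = 5.0756 + 72 = 77.076 N/mm
F = k_eq·δ = 77.076·23 = 1772.7 N

1770 N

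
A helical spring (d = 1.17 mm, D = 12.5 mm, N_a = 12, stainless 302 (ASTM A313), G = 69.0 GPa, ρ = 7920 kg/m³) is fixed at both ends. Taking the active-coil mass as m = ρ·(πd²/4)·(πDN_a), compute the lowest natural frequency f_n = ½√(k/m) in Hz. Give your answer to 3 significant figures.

k = Gd⁴/(8D³N_a) = (69.0×10³)(1.17⁴)/(8·12.5³·12) = 0.68959 N/mm = 689.59 N/m
Wire length L = πDN_a = π·12.5·12 = 471.24 mm
m = ρ·(πd²/4)·L = 7920 × 1.0751×10⁻⁶ m² × 0.47124 m = 0.0040126 kg
f_n = ½√(k/m) = 0.5·√(689.59/0.0040126) = 0.5·√(1.7186e+05) = 207.28 Hz

207 Hz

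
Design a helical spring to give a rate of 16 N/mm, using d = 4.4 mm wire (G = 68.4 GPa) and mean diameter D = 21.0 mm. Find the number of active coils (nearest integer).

22

N_a = Gd⁴/(8D³k) = (68.4×10³ × 4.4⁴)/(8 × 21.0³ × 16)
    = 2.5637e+07 / 1.18541e+06 = 21.63 → 22 coils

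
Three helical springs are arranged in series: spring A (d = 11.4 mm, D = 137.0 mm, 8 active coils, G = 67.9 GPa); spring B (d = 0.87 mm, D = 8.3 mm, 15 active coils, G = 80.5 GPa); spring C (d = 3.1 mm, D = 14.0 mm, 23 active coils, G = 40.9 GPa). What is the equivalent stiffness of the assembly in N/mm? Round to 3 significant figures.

0.567 N/mm

k_A = Gd⁴/(8D³N_a) = (67.9×10³)(11.4⁴)/(8·137.0³·8) = 6.9686 N/mm
k_B = Gd⁴/(8D³N_a) = (80.5×10³)(0.87⁴)/(8·8.3³·15) = 0.67214 N/mm
k_C = Gd⁴/(8D³N_a) = (40.9×10³)(3.1⁴)/(8·14.0³·23) = 7.4811 N/mm
Series: 1/k_eq = 1/6.9686 + 1/0.67214 + 1/7.4811 = 1.765; k_eq = 0.56658 N/mm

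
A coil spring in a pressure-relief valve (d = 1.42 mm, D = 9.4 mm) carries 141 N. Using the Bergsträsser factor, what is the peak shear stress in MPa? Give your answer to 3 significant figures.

Spring index C = D/d = 9.4/1.42 = 6.6197
K_B = (4C+2)/(4C−3) = 28.479/23.479 = 1.2130
τ₀ = 8FD/(πd³) = 8·141·9.4/(π·1.42³) = 10603.2/8.9953 = 1178.8 MPa
τ_max = K·τ₀ = 1.2130 × 1178.8 = 1429.8 MPa

1430 MPa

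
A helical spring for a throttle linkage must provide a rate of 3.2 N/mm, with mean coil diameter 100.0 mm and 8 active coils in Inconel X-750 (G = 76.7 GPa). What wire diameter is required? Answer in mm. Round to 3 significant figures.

d = (8D³N_a·k / G)^(1/4) = (8·100.0³·8·3.2 / (76.7×10³))^0.25
  = (2670.1)^0.25 = 7.1884 mm

7.19 mm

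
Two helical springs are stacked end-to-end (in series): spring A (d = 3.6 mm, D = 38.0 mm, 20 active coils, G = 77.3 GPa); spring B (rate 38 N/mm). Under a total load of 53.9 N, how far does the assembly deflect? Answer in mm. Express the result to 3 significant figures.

k_A = Gd⁴/(8D³N_a) = (77.3×10³)(3.6⁴)/(8·38.0³·20) = 1.4788 N/mm
Series: 1/k_eq = 1/1.4788 + 1/38 = 0.70253; k_eq = 1.4234 N/mm
δ = F/k_eq = 53.9/1.4234 = 37.866 mm

37.9 mm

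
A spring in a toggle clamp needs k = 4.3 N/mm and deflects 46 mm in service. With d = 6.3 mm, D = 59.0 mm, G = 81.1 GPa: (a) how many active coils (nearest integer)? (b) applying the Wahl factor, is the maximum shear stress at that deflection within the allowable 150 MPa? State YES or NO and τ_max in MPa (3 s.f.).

(a) 18 coils; (b) YES, τ_max = 138 MPa

N_a = Gd⁴/(8D³k) = (81.1×10³)(6.3⁴)/(8·59.0³·4.3) = 18.08 → N_a = 18
Actual rate k = Gd⁴/(8D³·18) = 4.3198 N/mm
Working load F = kδ = 4.3198·46 = 198.71 N
C = 59.0/6.3 = 9.3651; K_W = (4C−1)/(4C−4)+0.615/C = 1.1553
τ_max = K_W·8FD/(πd³) = 1.1553·119.4 = 137.94 MPa
τ_max ≤ 150 MPa → acceptable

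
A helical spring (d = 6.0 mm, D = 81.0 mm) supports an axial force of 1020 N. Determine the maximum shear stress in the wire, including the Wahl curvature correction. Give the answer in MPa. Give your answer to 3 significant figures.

Spring index C = D/d = 81.0/6.0 = 13.5000
K_W = (4C−1)/(4C−4) + 0.615/C = 53.000/50.000 + 0.0456 = 1.1056
τ₀ = 8FD/(πd³) = 8·1020·81.0/(π·6.0³) = 660960/678.58 = 974.03 MPa
τ_max = K·τ₀ = 1.1056 × 974.03 = 1076.8 MPa

1080 MPa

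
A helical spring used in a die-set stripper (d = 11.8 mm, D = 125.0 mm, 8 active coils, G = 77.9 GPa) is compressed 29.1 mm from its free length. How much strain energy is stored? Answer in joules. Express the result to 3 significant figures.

k = Gd⁴/(8D³N_a) = (77.9×10³)(11.8⁴)/(8·125.0³·8) = 12.082 N/mm
U = ½kδ² = 0.5 × 12.082 × 29.1² = 5115.8 N·mm = 5.1158 J

5.12 J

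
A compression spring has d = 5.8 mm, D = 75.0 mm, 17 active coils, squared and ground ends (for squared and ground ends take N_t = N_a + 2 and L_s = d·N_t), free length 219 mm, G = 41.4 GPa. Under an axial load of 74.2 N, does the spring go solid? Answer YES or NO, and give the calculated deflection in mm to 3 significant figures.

NO, δ = 90.9 mm

k = Gd⁴/(8D³N_a) = (41.4×10³)(5.8⁴)/(8·75.0³·17) = 0.81656 N/mm
N_t = 19; L_s = 5.8·19 = 110.2 mm; δ_solid = L₀ − L_s = 219 − 110.2 = 108.8 mm
δ = F/k = 74.2/0.81656 = 90.869 mm
δ < δ_solid → spring does not go solid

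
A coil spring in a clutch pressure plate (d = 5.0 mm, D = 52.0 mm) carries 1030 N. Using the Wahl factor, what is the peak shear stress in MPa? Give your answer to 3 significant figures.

Spring index C = D/d = 52.0/5.0 = 10.4000
K_W = (4C−1)/(4C−4) + 0.615/C = 40.600/37.600 + 0.0591 = 1.1389
τ₀ = 8FD/(πd³) = 8·1030·52.0/(π·5.0³) = 428480/392.7 = 1091.1 MPa
τ_max = K·τ₀ = 1.1389 × 1091.1 = 1242.7 MPa

1240 MPa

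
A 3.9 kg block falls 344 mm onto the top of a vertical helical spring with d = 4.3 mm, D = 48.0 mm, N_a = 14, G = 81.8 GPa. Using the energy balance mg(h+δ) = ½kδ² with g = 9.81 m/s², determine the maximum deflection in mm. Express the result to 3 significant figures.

k = Gd⁴/(8D³N_a) = (81.8×10³)(4.3⁴)/(8·48.0³·14) = 2.2578 N/mm
W = mg = 3.9 × 9.81 = 38.259 N
½kδ² − Wδ − Wh = 0 → δ = (W + √(W² + 2kWh))/k
δ = (38.259 + √(1463.8 + 59430.2))/2.2578 = (38.259 + 246.77)/2.2578 = 126.24 mm

126 mm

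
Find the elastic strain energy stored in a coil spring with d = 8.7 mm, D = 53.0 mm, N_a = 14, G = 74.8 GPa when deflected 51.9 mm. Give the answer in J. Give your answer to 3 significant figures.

34.6 J

k = Gd⁴/(8D³N_a) = (74.8×10³)(8.7⁴)/(8·53.0³·14) = 25.7 N/mm
U = ½kδ² = 0.5 × 25.7 × 51.9² = 34613 N·mm = 34.613 J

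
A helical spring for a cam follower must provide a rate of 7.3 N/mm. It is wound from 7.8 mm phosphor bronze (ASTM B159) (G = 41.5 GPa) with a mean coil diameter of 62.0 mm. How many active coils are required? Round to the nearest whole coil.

N_a = Gd⁴/(8D³k) = (41.5×10³ × 7.8⁴)/(8 × 62.0³ × 7.3)
    = 1.53612e+08 / 1.39184e+07 = 11.04 → 11 coils

11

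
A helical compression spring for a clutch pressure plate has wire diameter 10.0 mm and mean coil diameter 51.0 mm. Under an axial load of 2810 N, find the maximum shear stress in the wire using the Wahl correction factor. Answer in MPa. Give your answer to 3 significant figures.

476 MPa

Spring index C = D/d = 51.0/10.0 = 5.1000
K_W = (4C−1)/(4C−4) + 0.615/C = 19.400/16.400 + 0.1206 = 1.3035
τ₀ = 8FD/(πd³) = 8·2810·51.0/(π·10.0³) = 1.14648e+06/3141.6 = 364.94 MPa
τ_max = K·τ₀ = 1.3035 × 364.94 = 475.7 MPa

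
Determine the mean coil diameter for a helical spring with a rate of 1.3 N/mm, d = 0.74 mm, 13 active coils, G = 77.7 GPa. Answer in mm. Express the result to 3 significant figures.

D = (Gd⁴/(8N_a·k))^(1/3) = (77.7×10³·0.74⁴/(8·13·1.3))^(1/3)
  = (172.334)^(1/3) = 5.5649 mm

5.56 mm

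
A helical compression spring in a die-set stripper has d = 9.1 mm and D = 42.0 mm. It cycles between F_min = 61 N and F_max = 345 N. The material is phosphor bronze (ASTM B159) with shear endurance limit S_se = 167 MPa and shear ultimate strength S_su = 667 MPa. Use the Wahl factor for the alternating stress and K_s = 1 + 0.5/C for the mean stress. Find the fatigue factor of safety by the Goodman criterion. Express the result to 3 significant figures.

4.77

C = D/d = 42.0/9.1 = 4.6154; K_W = (4C−1)/(4C−4)+0.615/C = 1.3407; K_s = 1+0.5/C = 1.1083
F_a = (F_max−F_min)/2 = 142 N; F_m = (F_max+F_min)/2 = 203 N
τ_a = K_W·8F_aD/(πd³) = 1.3407 × 20.154 = 27.02 MPa
τ_m = K_s·8F_mD/(πd³) = 1.1083 × 28.811 = 31.932 MPa
Goodman: 1/n_f = τ_a/S_se + τ_m/S_su = 27.02/167 + 31.932/667 = 0.16180 + 0.04787 = 0.20967
n_f = 1/0.20967 = 4.769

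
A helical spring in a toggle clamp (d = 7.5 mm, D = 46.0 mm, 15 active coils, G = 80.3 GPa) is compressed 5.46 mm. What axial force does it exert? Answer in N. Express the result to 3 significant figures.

119 N

k = Gd⁴/(8D³N_a) = (80.3×10³)(7.5⁴)/(8·46.0³·15) = 21.752 N/mm
F = k·δ = 21.752 × 5.46 = 118.77 N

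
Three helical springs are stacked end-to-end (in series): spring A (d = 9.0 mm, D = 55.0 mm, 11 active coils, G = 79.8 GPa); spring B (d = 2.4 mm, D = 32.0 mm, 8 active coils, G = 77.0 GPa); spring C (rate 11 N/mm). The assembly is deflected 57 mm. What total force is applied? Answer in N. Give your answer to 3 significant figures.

60.7 N

k_A = Gd⁴/(8D³N_a) = (79.8×10³)(9.0⁴)/(8·55.0³·11) = 35.76 N/mm
k_B = Gd⁴/(8D³N_a) = (77.0×10³)(2.4⁴)/(8·32.0³·8) = 1.2182 N/mm
Series: 1/k_eq = 1/35.76 + 1/1.2182 + 1/11 = 0.93978; k_eq = 1.0641 N/mm
F = k_eq·δ = 1.0641·57 = 60.652 N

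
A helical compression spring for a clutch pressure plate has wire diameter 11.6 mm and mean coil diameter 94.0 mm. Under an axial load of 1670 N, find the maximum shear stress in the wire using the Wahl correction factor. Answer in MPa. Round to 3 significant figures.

303 MPa

Spring index C = D/d = 94.0/11.6 = 8.1034
K_W = (4C−1)/(4C−4) + 0.615/C = 31.414/28.414 + 0.0759 = 1.1815
τ₀ = 8FD/(πd³) = 8·1670·94.0/(π·11.6³) = 1.25584e+06/4903.7 = 256.1 MPa
τ_max = K·τ₀ = 1.1815 × 256.1 = 302.58 MPa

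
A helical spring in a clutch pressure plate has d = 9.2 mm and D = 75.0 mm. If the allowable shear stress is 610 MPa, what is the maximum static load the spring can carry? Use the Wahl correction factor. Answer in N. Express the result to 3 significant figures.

C = D/d = 75.0/9.2 = 8.1522
K_W = (4C−1)/(4C−4) + 0.615/C = 31.609/28.609 + 0.0754 = 1.1803
τ_max = K·8FD/(πd³) → F_max = τ_allow·πd³/(8DK)
F_max = 610·π·9.2³/(8·75.0·1.1803) = 1.4923e+06/708.18 = 2107.2 N

2110 N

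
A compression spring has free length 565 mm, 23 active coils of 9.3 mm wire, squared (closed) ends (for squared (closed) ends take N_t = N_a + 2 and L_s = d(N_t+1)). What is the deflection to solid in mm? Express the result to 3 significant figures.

323 mm

N_t = 25; L_s = 9.3·26 = 241.8 mm
δ_solid = L₀ − L_s = 565 − 241.8 = 323.2 mm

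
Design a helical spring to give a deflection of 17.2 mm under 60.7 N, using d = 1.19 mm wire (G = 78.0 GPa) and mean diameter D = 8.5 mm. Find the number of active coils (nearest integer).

Required rate k = F/δ = 60.7/17.2 = 3.5291 N/mm
N_a = Gd⁴/(8D³k) = (78.0×10³ × 1.19⁴)/(8 × 8.5³ × 3.5291)
    = 156416 / 17338.3 = 9.021 → 9 coils

9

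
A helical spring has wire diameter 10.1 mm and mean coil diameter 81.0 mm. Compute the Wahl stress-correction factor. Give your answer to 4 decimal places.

1.1835

C = D/d = 81.0/10.1 = 8.0198
K_W = (4C−1)/(4C−4) + 0.615/C = 31.079/28.079 + 0.0767 = 1.1835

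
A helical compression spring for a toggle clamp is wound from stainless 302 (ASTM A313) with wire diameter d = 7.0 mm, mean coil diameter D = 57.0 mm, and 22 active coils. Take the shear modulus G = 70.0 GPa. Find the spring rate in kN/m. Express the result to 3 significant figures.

5.16 kN/m

k = Gd⁴/(8D³N_a) = (70.0×10³ × 7.0⁴) / (8 × 57.0³ × 22)
  = 1.6807e+08 / 3.2594e+07 = 5.1565 N/mm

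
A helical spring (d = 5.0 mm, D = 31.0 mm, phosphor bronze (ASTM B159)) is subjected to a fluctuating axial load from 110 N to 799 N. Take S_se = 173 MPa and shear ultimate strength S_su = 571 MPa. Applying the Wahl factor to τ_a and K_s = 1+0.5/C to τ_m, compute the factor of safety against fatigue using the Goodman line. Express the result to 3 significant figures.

0.475

C = D/d = 31.0/5.0 = 6.2000; K_W = (4C−1)/(4C−4)+0.615/C = 1.2434; K_s = 1+0.5/C = 1.0806
F_a = (F_max−F_min)/2 = 344.5 N; F_m = (F_max+F_min)/2 = 454.5 N
τ_a = K_W·8F_aD/(πd³) = 1.2434 × 217.56 = 270.52 MPa
τ_m = K_s·8F_mD/(πd³) = 1.0806 × 287.03 = 310.18 MPa
Goodman: 1/n_f = τ_a/S_se + τ_m/S_su = 270.52/173 + 310.18/571 = 1.56370 + 0.54322 = 2.1069
n_f = 1/2.1069 = 0.4746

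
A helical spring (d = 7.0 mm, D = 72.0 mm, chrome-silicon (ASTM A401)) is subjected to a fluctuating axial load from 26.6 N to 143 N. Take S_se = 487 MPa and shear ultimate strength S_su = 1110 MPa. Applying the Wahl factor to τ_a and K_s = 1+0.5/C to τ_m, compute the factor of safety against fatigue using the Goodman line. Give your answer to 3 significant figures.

8.64

C = D/d = 72.0/7.0 = 10.2857; K_W = (4C−1)/(4C−4)+0.615/C = 1.1406; K_s = 1+0.5/C = 1.0486
F_a = (F_max−F_min)/2 = 58.2 N; F_m = (F_max+F_min)/2 = 84.8 N
τ_a = K_W·8F_aD/(πd³) = 1.1406 × 31.11 = 35.483 MPa
τ_m = K_s·8F_mD/(πd³) = 1.0486 × 45.329 = 47.532 MPa
Goodman: 1/n_f = τ_a/S_se + τ_m/S_su = 35.483/487 + 47.532/1110 = 0.07286 + 0.04282 = 0.11568
n_f = 1/0.11568 = 8.644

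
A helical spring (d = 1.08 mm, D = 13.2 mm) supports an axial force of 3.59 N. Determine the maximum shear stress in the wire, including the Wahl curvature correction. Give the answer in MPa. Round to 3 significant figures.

Spring index C = D/d = 13.2/1.08 = 12.2222
K_W = (4C−1)/(4C−4) + 0.615/C = 47.889/44.889 + 0.0503 = 1.1171
τ₀ = 8FD/(πd³) = 8·3.59·13.2/(π·1.08³) = 379.104/3.9575 = 95.794 MPa
τ_max = K·τ₀ = 1.1171 × 95.794 = 107.02 MPa

107 MPa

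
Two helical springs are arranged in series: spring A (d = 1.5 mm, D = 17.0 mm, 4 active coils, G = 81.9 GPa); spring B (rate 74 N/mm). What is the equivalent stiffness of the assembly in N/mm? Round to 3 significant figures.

2.55 N/mm

k_A = Gd⁴/(8D³N_a) = (81.9×10³)(1.5⁴)/(8·17.0³·4) = 2.6373 N/mm
Series: 1/k_eq = 1/2.6373 + 1/74 = 0.3927; k_eq = 2.5465 N/mm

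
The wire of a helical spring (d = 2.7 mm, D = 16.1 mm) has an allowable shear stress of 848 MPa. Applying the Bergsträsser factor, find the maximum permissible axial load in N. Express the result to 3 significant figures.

C = D/d = 16.1/2.7 = 5.9630
K_B = (4C+2)/(4C−3) = 25.852/20.852 = 1.2398
τ_max = K·8FD/(πd³) → F_max = τ_allow·πd³/(8DK)
F_max = 848·π·2.7³/(8·16.1·1.2398) = 52437/159.68 = 328.38 N

328 N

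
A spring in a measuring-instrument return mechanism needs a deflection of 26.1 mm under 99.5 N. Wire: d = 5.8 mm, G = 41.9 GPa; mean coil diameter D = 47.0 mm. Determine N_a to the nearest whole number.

15

Required rate k = F/δ = 99.5/26.1 = 3.8123 N/mm
N_a = Gd⁴/(8D³k) = (41.9×10³ × 5.8⁴)/(8 × 47.0³ × 3.8123)
    = 4.74161e+07 / 3.1664e+06 = 14.97 → 15 coils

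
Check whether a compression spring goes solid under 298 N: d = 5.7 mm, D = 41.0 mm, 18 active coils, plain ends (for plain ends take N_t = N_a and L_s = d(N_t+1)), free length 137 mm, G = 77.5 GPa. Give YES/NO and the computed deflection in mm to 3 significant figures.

k = Gd⁴/(8D³N_a) = (77.5×10³)(5.7⁴)/(8·41.0³·18) = 8.243 N/mm
N_t = 18; L_s = 5.7·19 = 108.3 mm; δ_solid = L₀ − L_s = 137 − 108.3 = 28.7 mm
δ = F/k = 298/8.243 = 36.152 mm
δ ≥ δ_solid → spring goes solid

YES, δ = 36.2 mm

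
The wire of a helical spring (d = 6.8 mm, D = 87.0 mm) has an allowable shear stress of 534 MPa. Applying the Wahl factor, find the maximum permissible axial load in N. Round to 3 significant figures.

682 N

C = D/d = 87.0/6.8 = 12.7941
K_W = (4C−1)/(4C−4) + 0.615/C = 50.176/47.176 + 0.0481 = 1.1117
τ_max = K·8FD/(πd³) → F_max = τ_allow·πd³/(8DK)
F_max = 534·π·6.8³/(8·87.0·1.1117) = 5.2749e+05/773.72 = 681.77 N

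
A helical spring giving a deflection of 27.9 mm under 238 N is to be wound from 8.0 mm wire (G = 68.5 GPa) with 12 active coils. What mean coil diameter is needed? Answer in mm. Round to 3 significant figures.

70.0 mm

Required rate k = F/δ = 238/27.9 = 8.5305 N/mm
D = (Gd⁴/(8N_a·k))^(1/3) = (68.5×10³·8.0⁴/(8·12·8.5305))^(1/3)
  = (342615)^(1/3) = 69.9738 mm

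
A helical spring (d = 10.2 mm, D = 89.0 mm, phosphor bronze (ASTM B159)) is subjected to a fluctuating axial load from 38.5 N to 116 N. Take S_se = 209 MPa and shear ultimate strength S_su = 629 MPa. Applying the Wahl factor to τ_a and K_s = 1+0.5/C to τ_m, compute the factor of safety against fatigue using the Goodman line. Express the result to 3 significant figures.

13.5

C = D/d = 89.0/10.2 = 8.7255; K_W = (4C−1)/(4C−4)+0.615/C = 1.1676; K_s = 1+0.5/C = 1.0573
F_a = (F_max−F_min)/2 = 38.75 N; F_m = (F_max+F_min)/2 = 77.25 N
τ_a = K_W·8F_aD/(πd³) = 1.1676 × 8.2756 = 9.6623 MPa
τ_m = K_s·8F_mD/(πd³) = 1.0573 × 16.498 = 17.443 MPa
Goodman: 1/n_f = τ_a/S_se + τ_m/S_su = 9.6623/209 + 17.443/629 = 0.04623 + 0.02773 = 0.073963
n_f = 1/0.073963 = 13.52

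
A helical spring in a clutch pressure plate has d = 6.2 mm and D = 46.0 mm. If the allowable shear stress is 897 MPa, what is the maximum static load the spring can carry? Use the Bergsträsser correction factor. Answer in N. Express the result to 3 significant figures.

C = D/d = 46.0/6.2 = 7.4194
K_B = (4C+2)/(4C−3) = 31.677/26.677 = 1.1874
τ_max = K·8FD/(πd³) → F_max = τ_allow·πd³/(8DK)
F_max = 897·π·6.2³/(8·46.0·1.1874) = 6.7161e+05/436.97 = 1537 N

1540 N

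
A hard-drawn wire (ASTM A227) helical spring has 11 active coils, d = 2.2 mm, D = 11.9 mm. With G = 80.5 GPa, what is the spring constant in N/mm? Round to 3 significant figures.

12.7 N/mm

k = Gd⁴/(8D³N_a) = (80.5×10³ × 2.2⁴) / (8 × 11.9³ × 11)
  = 1.88576e+06 / 148294 = 12.716 N/mm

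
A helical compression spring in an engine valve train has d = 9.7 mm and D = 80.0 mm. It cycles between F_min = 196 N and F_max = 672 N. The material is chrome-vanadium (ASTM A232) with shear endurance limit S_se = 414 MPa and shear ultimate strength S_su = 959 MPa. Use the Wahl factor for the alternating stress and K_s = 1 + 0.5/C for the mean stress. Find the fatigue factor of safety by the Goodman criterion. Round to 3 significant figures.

3.87

C = D/d = 80.0/9.7 = 8.2474; K_W = (4C−1)/(4C−4)+0.615/C = 1.1781; K_s = 1+0.5/C = 1.0606
F_a = (F_max−F_min)/2 = 238 N; F_m = (F_max+F_min)/2 = 434 N
τ_a = K_W·8F_aD/(πd³) = 1.1781 × 53.124 = 62.583 MPa
τ_m = K_s·8F_mD/(πd³) = 1.0606 × 96.873 = 102.75 MPa
Goodman: 1/n_f = τ_a/S_se + τ_m/S_su = 62.583/414 + 102.75/959 = 0.15117 + 0.10714 = 0.25831
n_f = 1/0.25831 = 3.871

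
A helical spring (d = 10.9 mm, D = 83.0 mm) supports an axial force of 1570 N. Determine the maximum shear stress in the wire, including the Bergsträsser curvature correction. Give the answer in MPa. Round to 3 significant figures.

303 MPa

Spring index C = D/d = 83.0/10.9 = 7.6147
K_B = (4C+2)/(4C−3) = 32.459/27.459 = 1.1821
τ₀ = 8FD/(πd³) = 8·1570·83.0/(π·10.9³) = 1.04248e+06/4068.5 = 256.23 MPa
τ_max = K·τ₀ = 1.1821 × 256.23 = 302.89 MPa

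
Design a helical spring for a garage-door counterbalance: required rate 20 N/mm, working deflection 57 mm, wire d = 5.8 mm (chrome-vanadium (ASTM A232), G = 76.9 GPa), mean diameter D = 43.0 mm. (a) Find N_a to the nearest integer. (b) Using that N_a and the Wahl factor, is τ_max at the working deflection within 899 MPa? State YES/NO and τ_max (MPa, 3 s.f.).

N_a = Gd⁴/(8D³k) = (76.9×10³)(5.8⁴)/(8·43.0³·20) = 6.841 → N_a = 7
Actual rate k = Gd⁴/(8D³·7) = 19.545 N/mm
Working load F = kδ = 19.545·57 = 1114.1 N
C = 43.0/5.8 = 7.4138; K_W = (4C−1)/(4C−4)+0.615/C = 1.1999
τ_max = K_W·8FD/(πd³) = 1.1999·625.24 = 750.21 MPa
τ_max ≤ 899 MPa → acceptable

(a) 7 coils; (b) YES, τ_max = 750 MPa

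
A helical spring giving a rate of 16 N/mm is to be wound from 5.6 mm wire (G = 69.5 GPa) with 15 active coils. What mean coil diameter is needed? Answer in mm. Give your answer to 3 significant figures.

32.9 mm

D = (Gd⁴/(8N_a·k))^(1/3) = (69.5×10³·5.6⁴/(8·15·16))^(1/3)
  = (35598.8)^(1/3) = 32.8962 mm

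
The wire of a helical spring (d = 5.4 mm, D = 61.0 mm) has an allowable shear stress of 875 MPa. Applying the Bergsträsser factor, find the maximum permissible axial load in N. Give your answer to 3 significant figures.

793 N

C = D/d = 61.0/5.4 = 11.2963
K_B = (4C+2)/(4C−3) = 47.185/42.185 = 1.1185
τ_max = K·8FD/(πd³) → F_max = τ_allow·πd³/(8DK)
F_max = 875·π·5.4³/(8·61.0·1.1185) = 4.3285e+05/545.84 = 793 N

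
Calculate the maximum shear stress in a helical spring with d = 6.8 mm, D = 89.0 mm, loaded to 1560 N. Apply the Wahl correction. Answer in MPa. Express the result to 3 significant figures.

1250 MPa

Spring index C = D/d = 89.0/6.8 = 13.0882
K_W = (4C−1)/(4C−4) + 0.615/C = 51.353/48.353 + 0.0470 = 1.1090
τ₀ = 8FD/(πd³) = 8·1560·89.0/(π·6.8³) = 1.11072e+06/987.82 = 1124.4 MPa
τ_max = K·τ₀ = 1.1090 × 1124.4 = 1247 MPa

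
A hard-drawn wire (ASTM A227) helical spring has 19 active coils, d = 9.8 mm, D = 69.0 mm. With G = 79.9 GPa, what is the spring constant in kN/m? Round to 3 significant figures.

k = Gd⁴/(8D³N_a) = (79.9×10³ × 9.8⁴) / (8 × 69.0³ × 19)
  = 7.36972e+08 / 4.99334e+07 = 14.759 N/mm

14.8 kN/m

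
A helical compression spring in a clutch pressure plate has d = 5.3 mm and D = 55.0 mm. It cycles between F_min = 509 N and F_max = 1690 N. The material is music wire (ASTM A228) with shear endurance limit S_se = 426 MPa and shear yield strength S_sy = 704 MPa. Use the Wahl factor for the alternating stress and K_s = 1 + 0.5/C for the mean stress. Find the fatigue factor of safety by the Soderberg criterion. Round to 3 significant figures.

0.331

C = D/d = 55.0/5.3 = 10.3774; K_W = (4C−1)/(4C−4)+0.615/C = 1.1392; K_s = 1+0.5/C = 1.0482
F_a = (F_max−F_min)/2 = 590.5 N; F_m = (F_max+F_min)/2 = 1099.5 N
τ_a = K_W·8F_aD/(πd³) = 1.1392 × 555.51 = 632.87 MPa
τ_m = K_s·8F_mD/(πd³) = 1.0482 × 1034.4 = 1084.2 MPa
Soderberg: 1/n_f = τ_a/S_se + τ_m/S_sy = 632.87/426 + 1084.2/704 = 1.48560 + 1.54005 = 3.0256
n_f = 1/3.0256 = 0.3305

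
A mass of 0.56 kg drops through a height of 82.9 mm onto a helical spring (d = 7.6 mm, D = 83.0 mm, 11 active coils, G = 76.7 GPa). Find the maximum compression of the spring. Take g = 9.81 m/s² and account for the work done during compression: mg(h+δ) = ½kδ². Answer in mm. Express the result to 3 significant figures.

k = Gd⁴/(8D³N_a) = (76.7×10³)(7.6⁴)/(8·83.0³·11) = 5.0855 N/mm
W = mg = 0.56 × 9.81 = 5.4936 N
½kδ² − Wδ − Wh = 0 → δ = (W + √(W² + 2kWh))/k
δ = (5.4936 + √(30.18 + 4632.06))/5.0855 = (5.4936 + 68.281)/5.0855 = 14.507 mm

14.5 mm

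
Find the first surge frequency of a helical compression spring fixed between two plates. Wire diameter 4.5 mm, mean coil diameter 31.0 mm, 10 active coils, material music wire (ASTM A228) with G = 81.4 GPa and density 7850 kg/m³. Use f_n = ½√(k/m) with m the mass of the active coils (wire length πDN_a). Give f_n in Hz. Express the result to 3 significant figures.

k = Gd⁴/(8D³N_a) = (81.4×10³)(4.5⁴)/(8·31.0³·10) = 14.006 N/mm = 14006 N/m
Wire length L = πDN_a = π·31.0·10 = 973.89 mm
m = ρ·(πd²/4)·L = 7850 × 15.904×10⁻⁶ m² × 0.97389 m = 0.12159 kg
f_n = ½√(k/m) = 0.5·√(14006/0.12159) = 0.5·√(1.1519e+05) = 169.7 Hz

170 Hz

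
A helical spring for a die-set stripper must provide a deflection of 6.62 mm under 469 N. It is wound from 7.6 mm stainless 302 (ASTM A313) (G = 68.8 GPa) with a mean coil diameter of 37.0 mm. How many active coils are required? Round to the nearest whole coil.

8

Required rate k = F/δ = 469/6.62 = 70.846 N/mm
N_a = Gd⁴/(8D³k) = (68.8×10³ × 7.6⁴)/(8 × 37.0³ × 70.846)
    = 2.29532e+08 / 2.87085e+07 = 7.995 → 8 coils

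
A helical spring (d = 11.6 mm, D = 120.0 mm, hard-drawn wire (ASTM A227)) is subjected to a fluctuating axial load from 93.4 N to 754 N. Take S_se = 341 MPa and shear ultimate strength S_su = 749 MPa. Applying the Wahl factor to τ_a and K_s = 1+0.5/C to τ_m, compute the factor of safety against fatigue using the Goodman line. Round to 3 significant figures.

3.01

C = D/d = 120.0/11.6 = 10.3448; K_W = (4C−1)/(4C−4)+0.615/C = 1.1397; K_s = 1+0.5/C = 1.0483
F_a = (F_max−F_min)/2 = 330.3 N; F_m = (F_max+F_min)/2 = 423.7 N
τ_a = K_W·8F_aD/(πd³) = 1.1397 × 64.663 = 73.697 MPa
τ_m = K_s·8F_mD/(πd³) = 1.0483 × 82.948 = 86.957 MPa
Goodman: 1/n_f = τ_a/S_se + τ_m/S_su = 73.697/341 + 86.957/749 = 0.21612 + 0.11610 = 0.33222
n_f = 1/0.33222 = 3.01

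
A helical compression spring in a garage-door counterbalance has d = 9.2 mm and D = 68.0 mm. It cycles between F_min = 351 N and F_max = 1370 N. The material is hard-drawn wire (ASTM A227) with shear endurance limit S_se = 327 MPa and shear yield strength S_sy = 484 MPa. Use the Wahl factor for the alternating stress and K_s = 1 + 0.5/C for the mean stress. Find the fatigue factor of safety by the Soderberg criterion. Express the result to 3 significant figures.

1.19

C = D/d = 68.0/9.2 = 7.3913; K_W = (4C−1)/(4C−4)+0.615/C = 1.2006; K_s = 1+0.5/C = 1.0676
F_a = (F_max−F_min)/2 = 509.5 N; F_m = (F_max+F_min)/2 = 860.5 N
τ_a = K_W·8F_aD/(πd³) = 1.2006 × 113.3 = 136.02 MPa
τ_m = K_s·8F_mD/(πd³) = 1.0676 × 191.35 = 204.3 MPa
Soderberg: 1/n_f = τ_a/S_se + τ_m/S_sy = 136.02/327 + 204.3/484 = 0.41597 + 0.42210 = 0.83807
n_f = 1/0.83807 = 1.193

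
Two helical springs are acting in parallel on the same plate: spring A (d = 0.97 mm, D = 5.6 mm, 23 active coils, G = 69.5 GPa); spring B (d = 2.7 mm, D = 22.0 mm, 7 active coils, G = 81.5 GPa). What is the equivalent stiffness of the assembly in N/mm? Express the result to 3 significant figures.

9.17 N/mm

k_A = Gd⁴/(8D³N_a) = (69.5×10³)(0.97⁴)/(8·5.6³·23) = 1.9041 N/mm
k_B = Gd⁴/(8D³N_a) = (81.5×10³)(2.7⁴)/(8·22.0³·7) = 7.2637 N/mm
Parallel: k_eq = 1.9041 + 7.2637 = 9.1678 N/mm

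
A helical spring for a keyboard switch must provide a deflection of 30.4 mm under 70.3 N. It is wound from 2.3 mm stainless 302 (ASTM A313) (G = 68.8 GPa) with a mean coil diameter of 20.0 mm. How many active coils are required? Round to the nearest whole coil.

Required rate k = F/δ = 70.3/30.4 = 2.3125 N/mm
N_a = Gd⁴/(8D³k) = (68.8×10³ × 2.3⁴)/(8 × 20.0³ × 2.3125)
    = 1.92531e+06 / 148000 = 13.01 → 13 coils

13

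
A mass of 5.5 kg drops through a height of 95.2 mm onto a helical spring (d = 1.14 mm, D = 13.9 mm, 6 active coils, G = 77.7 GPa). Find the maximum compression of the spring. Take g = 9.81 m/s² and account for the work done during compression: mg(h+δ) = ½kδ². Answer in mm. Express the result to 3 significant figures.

167 mm

k = Gd⁴/(8D³N_a) = (77.7×10³)(1.14⁴)/(8·13.9³·6) = 1.018 N/mm
W = mg = 5.5 × 9.81 = 53.955 N
½kδ² − Wδ − Wh = 0 → δ = (W + √(W² + 2kWh))/k
δ = (53.955 + √(2911.1 + 10458.1))/1.018 = (53.955 + 115.63)/1.018 = 166.58 mm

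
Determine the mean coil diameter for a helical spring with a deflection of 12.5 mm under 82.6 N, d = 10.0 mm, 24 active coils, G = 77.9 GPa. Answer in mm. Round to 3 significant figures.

Required rate k = F/δ = 82.6/12.5 = 6.608 N/mm
D = (Gd⁴/(8N_a·k))^(1/3) = (77.9×10³·10.0⁴/(8·24·6.608))^(1/3)
  = (613997)^(1/3) = 84.9941 mm

85.0 mm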